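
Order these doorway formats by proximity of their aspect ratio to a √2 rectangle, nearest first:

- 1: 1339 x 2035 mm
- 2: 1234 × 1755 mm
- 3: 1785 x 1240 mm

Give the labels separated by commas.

2, 3, 1

1: 2035/1339 ≈ 1.520 → |1.520 − 1.414| = 0.106
2: 1755/1234 ≈ 1.422 → |1.422 − 1.414| = 0.008
3: 1785/1240 ≈ 1.440 → |1.440 − 1.414| = 0.026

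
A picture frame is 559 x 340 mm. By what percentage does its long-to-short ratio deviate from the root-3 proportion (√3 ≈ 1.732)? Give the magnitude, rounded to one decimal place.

Ratio = 559 / 340 ≈ 1.6441.
Ideal root-3 ≈ 1.7321. |1.6441 − 1.7321| / 1.7321 ≈ 5.08% → 5.1%.

5.1%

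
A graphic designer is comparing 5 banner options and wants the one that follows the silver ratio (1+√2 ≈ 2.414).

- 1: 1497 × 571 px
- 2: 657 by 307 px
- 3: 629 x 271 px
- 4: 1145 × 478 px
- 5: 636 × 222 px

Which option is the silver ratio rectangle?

4

Target silver ratio ≈ 2.414.
1: 2.622 (Δ0.208)  2: 2.140 (Δ0.274)  3: 2.321 (Δ0.093)  4: 2.395 (Δ0.019)  5: 2.865 (Δ0.451)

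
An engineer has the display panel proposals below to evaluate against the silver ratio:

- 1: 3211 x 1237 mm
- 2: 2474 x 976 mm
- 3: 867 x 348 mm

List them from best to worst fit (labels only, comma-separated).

Ratios: 1 = 3211 / 1237 ≈ 2.596; 2 = 2474 / 976 ≈ 2.535; 3 = 867 / 348 ≈ 2.491.
|Δ from 2.414|: 1 0.182; 2 0.121; 3 0.077.

3, 2, 1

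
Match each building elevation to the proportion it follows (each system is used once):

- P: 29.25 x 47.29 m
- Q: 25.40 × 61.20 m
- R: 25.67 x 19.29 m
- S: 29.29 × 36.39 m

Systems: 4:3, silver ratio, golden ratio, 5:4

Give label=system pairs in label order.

Ratios: P ≈ 1.617; Q ≈ 2.409; R ≈ 1.331; S ≈ 1.242.
Targets: 4:3 ≈ 1.333; silver ratio ≈ 2.414; golden ratio ≈ 1.618; 5:4 ≈ 1.250.

P=golden ratio, Q=silver ratio, R=4:3, S=5:4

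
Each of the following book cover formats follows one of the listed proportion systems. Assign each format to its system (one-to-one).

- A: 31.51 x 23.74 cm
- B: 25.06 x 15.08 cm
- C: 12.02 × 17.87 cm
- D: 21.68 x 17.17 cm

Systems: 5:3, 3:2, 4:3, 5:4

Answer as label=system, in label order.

Ratios: A ≈ 1.327; B ≈ 1.662; C ≈ 1.487; D ≈ 1.263.
Targets: 5:3 ≈ 1.667; 3:2 ≈ 1.500; 4:3 ≈ 1.333; 5:4 ≈ 1.250.

A=4:3, B=5:3, C=3:2, D=5:4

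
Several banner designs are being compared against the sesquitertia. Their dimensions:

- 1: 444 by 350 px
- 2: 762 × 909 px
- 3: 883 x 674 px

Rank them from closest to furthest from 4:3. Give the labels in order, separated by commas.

3, 1, 2

1: 444/350 ≈ 1.269 → |1.269 − 1.333| = 0.064
2: 909/762 ≈ 1.193 → |1.193 − 1.333| = 0.140
3: 883/674 ≈ 1.310 → |1.310 − 1.333| = 0.023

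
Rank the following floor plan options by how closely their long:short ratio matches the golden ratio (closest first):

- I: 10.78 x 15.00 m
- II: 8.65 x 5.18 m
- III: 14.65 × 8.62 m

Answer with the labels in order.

I: 15.00/10.78 ≈ 1.391 → |1.391 − 1.618| = 0.227
II: 8.65/5.18 ≈ 1.670 → |1.670 − 1.618| = 0.052
III: 14.65/8.62 ≈ 1.700 → |1.700 − 1.618| = 0.082

II, III, I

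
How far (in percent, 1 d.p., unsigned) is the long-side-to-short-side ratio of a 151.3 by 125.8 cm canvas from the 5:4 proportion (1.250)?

Ratio = 151.3 / 125.8 ≈ 1.2027.
Ideal 5:4 = 1.2500. |1.2027 − 1.2500| / 1.2500 ≈ 3.78% → 3.8%.

3.8%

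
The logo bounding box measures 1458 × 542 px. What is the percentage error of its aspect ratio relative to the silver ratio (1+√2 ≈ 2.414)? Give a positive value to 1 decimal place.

Ratio = 1458 / 542 ≈ 2.6900.
Ideal silver ratio ≈ 2.4142. |2.6900 − 2.4142| / 2.4142 ≈ 11.42% → 11.4%.

11.4%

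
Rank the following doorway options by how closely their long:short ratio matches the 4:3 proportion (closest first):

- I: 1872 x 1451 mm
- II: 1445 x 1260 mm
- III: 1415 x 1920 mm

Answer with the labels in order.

III, I, II

I: 1872/1451 ≈ 1.290 → |1.290 − 1.333| = 0.043
II: 1445/1260 ≈ 1.147 → |1.147 − 1.333| = 0.186
III: 1920/1415 ≈ 1.357 → |1.357 − 1.333| = 0.024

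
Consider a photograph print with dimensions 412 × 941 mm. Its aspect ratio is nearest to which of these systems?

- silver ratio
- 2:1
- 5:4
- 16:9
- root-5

root-5

Ratio = 941 / 412 ≈ 2.284.
Distances: silver ratio 2.414 (Δ 0.130); 2:1 2.000 (Δ 0.284); 5:4 1.250 (Δ 1.034); 16:9 1.778 (Δ 0.506); root-5 2.236 (Δ 0.048).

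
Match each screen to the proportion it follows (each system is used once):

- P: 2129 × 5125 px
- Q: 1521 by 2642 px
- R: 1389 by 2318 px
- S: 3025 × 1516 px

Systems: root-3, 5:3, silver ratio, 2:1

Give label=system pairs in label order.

P=silver ratio, Q=root-3, R=5:3, S=2:1

P = 5125/2129 ≈ 2.407 → silver ratio (2.414)
Q = 2642/1521 ≈ 1.737 → root-3 (1.732)
R = 2318/1389 ≈ 1.669 → 5:3 (1.667)
S = 3025/1516 ≈ 1.995 → 2:1 (2.000)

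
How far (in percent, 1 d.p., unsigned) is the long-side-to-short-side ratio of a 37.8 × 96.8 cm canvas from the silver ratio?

Ratio = 96.8 / 37.8 ≈ 2.5608.
Ideal silver ratio ≈ 2.4142. |2.5608 − 2.4142| / 2.4142 ≈ 6.07% → 6.1%.

6.1%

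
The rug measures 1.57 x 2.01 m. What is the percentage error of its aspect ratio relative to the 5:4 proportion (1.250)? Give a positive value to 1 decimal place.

2.4%

Ratio = 2.01 / 1.57 ≈ 1.2803.
Ideal 5:4 = 1.2500. |1.2803 − 1.2500| / 1.2500 ≈ 2.42% → 2.4%.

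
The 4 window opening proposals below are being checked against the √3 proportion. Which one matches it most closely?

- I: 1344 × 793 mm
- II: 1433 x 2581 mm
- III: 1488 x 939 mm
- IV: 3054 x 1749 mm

IV

Ratios (long/short): I ≈ 1.695; II ≈ 1.801; III ≈ 1.585; IV ≈ 1.746.
root-3 ≈ 1.732; option IV is nearest (Δ 0.014).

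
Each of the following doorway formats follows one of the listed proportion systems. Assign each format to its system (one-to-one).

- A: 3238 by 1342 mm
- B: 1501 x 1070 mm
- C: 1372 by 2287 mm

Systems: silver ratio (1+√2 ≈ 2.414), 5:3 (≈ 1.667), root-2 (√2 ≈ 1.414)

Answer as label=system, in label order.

A = 3238/1342 ≈ 2.413 → silver ratio (2.414)
B = 1501/1070 ≈ 1.403 → root-2 (1.414)
C = 2287/1372 ≈ 1.667 → 5:3 (1.667)

A=silver ratio, B=root-2, C=5:3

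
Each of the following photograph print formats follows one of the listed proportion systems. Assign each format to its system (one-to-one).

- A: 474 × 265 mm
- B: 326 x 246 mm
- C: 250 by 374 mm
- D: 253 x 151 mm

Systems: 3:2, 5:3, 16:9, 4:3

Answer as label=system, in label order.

A=16:9, B=4:3, C=3:2, D=5:3

A = 474/265 ≈ 1.789 → 16:9 (1.778)
B = 326/246 ≈ 1.325 → 4:3 (1.333)
C = 374/250 ≈ 1.496 → 3:2 (1.500)
D = 253/151 ≈ 1.675 → 5:3 (1.667)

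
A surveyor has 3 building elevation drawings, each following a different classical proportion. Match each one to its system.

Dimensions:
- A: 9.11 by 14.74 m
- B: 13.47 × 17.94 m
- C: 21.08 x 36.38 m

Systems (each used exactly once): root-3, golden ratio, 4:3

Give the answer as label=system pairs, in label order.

A = 14.74/9.11 ≈ 1.618 → golden ratio (1.618)
B = 17.94/13.47 ≈ 1.332 → 4:3 (1.333)
C = 36.38/21.08 ≈ 1.726 → root-3 (1.732)

A=golden ratio, B=4:3, C=root-3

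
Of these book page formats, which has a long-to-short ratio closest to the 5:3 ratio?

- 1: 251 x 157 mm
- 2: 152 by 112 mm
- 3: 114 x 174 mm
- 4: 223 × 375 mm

Ratios (long/short): 1 ≈ 1.599; 2 ≈ 1.357; 3 ≈ 1.526; 4 ≈ 1.682.
5:3 ≈ 1.667; option 4 is nearest (Δ 0.015).

4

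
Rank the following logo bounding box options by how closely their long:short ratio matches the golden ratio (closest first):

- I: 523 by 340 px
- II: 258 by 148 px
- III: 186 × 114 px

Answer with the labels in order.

Ratios: I = 523 / 340 ≈ 1.538; II = 258 / 148 ≈ 1.743; III = 186 / 114 ≈ 1.632.
|Δ from 1.618|: I 0.080; II 0.125; III 0.014.

III, I, II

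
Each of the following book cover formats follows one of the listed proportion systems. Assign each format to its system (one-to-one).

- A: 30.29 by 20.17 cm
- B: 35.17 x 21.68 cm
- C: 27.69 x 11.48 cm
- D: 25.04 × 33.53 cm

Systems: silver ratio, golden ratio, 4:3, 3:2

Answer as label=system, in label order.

A = 30.29/20.17 ≈ 1.502 → 3:2 (1.500)
B = 35.17/21.68 ≈ 1.622 → golden ratio (1.618)
C = 27.69/11.48 ≈ 2.412 → silver ratio (2.414)
D = 33.53/25.04 ≈ 1.339 → 4:3 (1.333)

A=3:2, B=golden ratio, C=silver ratio, D=4:3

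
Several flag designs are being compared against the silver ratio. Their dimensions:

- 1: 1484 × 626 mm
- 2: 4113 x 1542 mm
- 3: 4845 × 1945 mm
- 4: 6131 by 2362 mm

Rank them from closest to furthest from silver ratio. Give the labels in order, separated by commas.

1, 3, 4, 2

Ratios: 1 = 1484 / 626 ≈ 2.371; 2 = 4113 / 1542 ≈ 2.667; 3 = 4845 / 1945 ≈ 2.491; 4 = 6131 / 2362 ≈ 2.596.
|Δ from 2.414|: 1 0.043; 2 0.253; 3 0.077; 4 0.182.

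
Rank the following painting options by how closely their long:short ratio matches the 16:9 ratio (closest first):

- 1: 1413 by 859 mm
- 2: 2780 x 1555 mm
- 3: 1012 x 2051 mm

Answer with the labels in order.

2, 1, 3

Ratios: 1 = 1413 / 859 ≈ 1.645; 2 = 2780 / 1555 ≈ 1.788; 3 = 2051 / 1012 ≈ 2.027.
|Δ from 1.778|: 1 0.133; 2 0.010; 3 0.249.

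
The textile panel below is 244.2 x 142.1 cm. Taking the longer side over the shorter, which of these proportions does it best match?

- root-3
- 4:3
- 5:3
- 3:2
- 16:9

Ratio = 244.2 / 142.1 ≈ 1.719.
Distances: root-3 1.732 (Δ 0.013); 4:3 1.333 (Δ 0.386); 5:3 1.667 (Δ 0.052); 3:2 1.500 (Δ 0.219); 16:9 1.778 (Δ 0.059).

root-3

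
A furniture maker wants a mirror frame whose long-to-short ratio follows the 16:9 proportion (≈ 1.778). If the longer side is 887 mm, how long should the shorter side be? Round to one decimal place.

498.9 mm

16:9 ≈ 1.77778.
Shorter side = 887 ÷ 1.77778 ≈ 498.937 → 498.9 mm.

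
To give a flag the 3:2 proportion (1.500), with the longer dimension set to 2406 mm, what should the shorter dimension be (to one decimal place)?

1604.0 mm

3:2 = 1.50000.
Shorter side = 2406 ÷ 1.50000 ≈ 1604.000 → 1604.0 mm.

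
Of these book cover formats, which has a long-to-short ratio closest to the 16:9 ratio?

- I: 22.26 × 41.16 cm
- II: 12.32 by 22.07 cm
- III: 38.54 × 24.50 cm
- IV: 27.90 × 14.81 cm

II

Ratios (long/short): I ≈ 1.849; II ≈ 1.791; III ≈ 1.573; IV ≈ 1.884.
16:9 ≈ 1.778; option II is nearest (Δ 0.013).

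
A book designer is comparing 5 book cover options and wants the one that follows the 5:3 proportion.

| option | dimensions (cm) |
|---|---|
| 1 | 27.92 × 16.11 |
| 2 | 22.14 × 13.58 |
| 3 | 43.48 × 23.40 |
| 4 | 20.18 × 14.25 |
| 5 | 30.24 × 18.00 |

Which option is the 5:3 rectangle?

Ratios (long/short): 1 ≈ 1.733; 2 ≈ 1.630; 3 ≈ 1.858; 4 ≈ 1.416; 5 ≈ 1.680.
5:3 ≈ 1.667; option 5 is nearest (Δ 0.013).

5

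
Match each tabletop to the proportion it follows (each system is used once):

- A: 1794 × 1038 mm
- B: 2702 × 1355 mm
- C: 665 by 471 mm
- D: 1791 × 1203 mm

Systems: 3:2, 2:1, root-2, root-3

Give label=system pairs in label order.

Ratios: A ≈ 1.728; B ≈ 1.994; C ≈ 1.412; D ≈ 1.489.
Targets: 3:2 ≈ 1.500; 2:1 ≈ 2.000; root-2 ≈ 1.414; root-3 ≈ 1.732.

A=root-3, B=2:1, C=root-2, D=3:2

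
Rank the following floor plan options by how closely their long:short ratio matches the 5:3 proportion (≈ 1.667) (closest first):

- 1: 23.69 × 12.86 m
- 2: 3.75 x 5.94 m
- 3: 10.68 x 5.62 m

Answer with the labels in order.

Ratios: 1 = 23.69 / 12.86 ≈ 1.842; 2 = 5.94 / 3.75 ≈ 1.584; 3 = 10.68 / 5.62 ≈ 1.900.
|Δ from 1.667|: 1 0.175; 2 0.083; 3 0.233.

2, 1, 3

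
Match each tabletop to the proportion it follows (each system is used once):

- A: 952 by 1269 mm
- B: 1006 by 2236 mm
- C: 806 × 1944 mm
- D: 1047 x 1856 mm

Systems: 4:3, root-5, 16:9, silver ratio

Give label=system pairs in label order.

A=4:3, B=root-5, C=silver ratio, D=16:9

Ratios: A ≈ 1.333; B ≈ 2.223; C ≈ 2.412; D ≈ 1.773.
Targets: 4:3 ≈ 1.333; root-5 ≈ 2.236; 16:9 ≈ 1.778; silver ratio ≈ 2.414.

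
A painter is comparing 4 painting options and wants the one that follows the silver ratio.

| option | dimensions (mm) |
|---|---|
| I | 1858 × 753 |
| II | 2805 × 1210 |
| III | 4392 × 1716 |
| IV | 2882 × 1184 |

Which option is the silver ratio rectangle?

Ratios (long/short): I ≈ 2.467; II ≈ 2.318; III ≈ 2.559; IV ≈ 2.434.
silver ratio ≈ 2.414; option IV is nearest (Δ 0.020).

IV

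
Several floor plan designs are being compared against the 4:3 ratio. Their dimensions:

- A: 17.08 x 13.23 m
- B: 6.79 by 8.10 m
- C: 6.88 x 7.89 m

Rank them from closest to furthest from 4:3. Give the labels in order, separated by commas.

Ratios: A = 17.08 / 13.23 ≈ 1.291; B = 8.10 / 6.79 ≈ 1.193; C = 7.89 / 6.88 ≈ 1.147.
|Δ from 1.333|: A 0.042; B 0.140; C 0.186.

A, B, C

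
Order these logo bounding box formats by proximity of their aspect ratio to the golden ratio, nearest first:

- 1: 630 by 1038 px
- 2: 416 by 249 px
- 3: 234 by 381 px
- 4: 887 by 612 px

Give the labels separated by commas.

Ratios: 1 = 1038 / 630 ≈ 1.648; 2 = 416 / 249 ≈ 1.671; 3 = 381 / 234 ≈ 1.628; 4 = 887 / 612 ≈ 1.449.
|Δ from 1.618|: 1 0.030; 2 0.053; 3 0.010; 4 0.169.

3, 1, 2, 4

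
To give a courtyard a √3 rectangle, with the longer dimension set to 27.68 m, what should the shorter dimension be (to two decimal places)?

root-3 ≈ 1.73205.
Shorter side = 27.68 ÷ 1.73205 ≈ 15.9811 → 15.98 m.

15.98 m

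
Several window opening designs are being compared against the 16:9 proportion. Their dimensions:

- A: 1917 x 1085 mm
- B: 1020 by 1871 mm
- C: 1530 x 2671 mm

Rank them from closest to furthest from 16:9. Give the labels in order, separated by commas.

A, C, B

A: 1917/1085 ≈ 1.767 → |1.767 − 1.778| = 0.011
B: 1871/1020 ≈ 1.834 → |1.834 − 1.778| = 0.056
C: 2671/1530 ≈ 1.746 → |1.746 − 1.778| = 0.032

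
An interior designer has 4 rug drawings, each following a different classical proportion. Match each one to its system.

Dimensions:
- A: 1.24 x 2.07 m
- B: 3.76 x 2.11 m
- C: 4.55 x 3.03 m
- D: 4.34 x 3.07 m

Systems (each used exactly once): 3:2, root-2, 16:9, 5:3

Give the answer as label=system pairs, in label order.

A=5:3, B=16:9, C=3:2, D=root-2

Ratios: A ≈ 1.669; B ≈ 1.782; C ≈ 1.502; D ≈ 1.414.
Targets: 3:2 ≈ 1.500; root-2 ≈ 1.414; 16:9 ≈ 1.778; 5:3 ≈ 1.667.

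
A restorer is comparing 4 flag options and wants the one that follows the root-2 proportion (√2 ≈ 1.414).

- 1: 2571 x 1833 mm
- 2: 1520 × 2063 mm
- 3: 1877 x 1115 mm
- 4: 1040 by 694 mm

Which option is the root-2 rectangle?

Target root-2 ≈ 1.414.
1: 1.403 (Δ0.011)  2: 1.357 (Δ0.057)  3: 1.683 (Δ0.269)  4: 1.499 (Δ0.085)

1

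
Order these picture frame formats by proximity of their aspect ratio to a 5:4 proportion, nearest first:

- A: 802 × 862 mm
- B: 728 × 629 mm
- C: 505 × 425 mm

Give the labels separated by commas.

A: 862/802 ≈ 1.075 → |1.075 − 1.250| = 0.175
B: 728/629 ≈ 1.157 → |1.157 − 1.250| = 0.093
C: 505/425 ≈ 1.188 → |1.188 − 1.250| = 0.062

C, B, A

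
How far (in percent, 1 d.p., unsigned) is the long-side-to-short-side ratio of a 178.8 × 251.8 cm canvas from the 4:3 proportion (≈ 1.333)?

5.6%

Ratio = 251.8 / 178.8 ≈ 1.4083.
Ideal 4:3 ≈ 1.3333. |1.4083 − 1.3333| / 1.3333 ≈ 5.63% → 5.6%.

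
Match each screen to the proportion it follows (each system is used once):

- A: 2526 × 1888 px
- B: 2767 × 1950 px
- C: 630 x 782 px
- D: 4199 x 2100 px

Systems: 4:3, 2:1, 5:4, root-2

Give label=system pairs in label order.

A=4:3, B=root-2, C=5:4, D=2:1

A = 2526/1888 ≈ 1.338 → 4:3 (1.333)
B = 2767/1950 ≈ 1.419 → root-2 (1.414)
C = 782/630 ≈ 1.241 → 5:4 (1.250)
D = 4199/2100 ≈ 2.000 → 2:1 (2.000)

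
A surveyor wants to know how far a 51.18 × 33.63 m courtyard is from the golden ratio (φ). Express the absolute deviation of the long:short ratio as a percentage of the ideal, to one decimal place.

Ratio = 51.18 / 33.63 ≈ 1.5219.
Ideal golden ratio ≈ 1.6180. |1.5219 − 1.6180| / 1.6180 ≈ 5.94% → 5.9%.

5.9%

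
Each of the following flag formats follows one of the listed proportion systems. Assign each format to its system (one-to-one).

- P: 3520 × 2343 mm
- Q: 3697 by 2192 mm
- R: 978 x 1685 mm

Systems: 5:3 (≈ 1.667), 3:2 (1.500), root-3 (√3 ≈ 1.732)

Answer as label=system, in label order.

P=3:2, Q=5:3, R=root-3

Ratios: P ≈ 1.502; Q ≈ 1.687; R ≈ 1.723.
Targets: 5:3 ≈ 1.667; 3:2 ≈ 1.500; root-3 ≈ 1.732.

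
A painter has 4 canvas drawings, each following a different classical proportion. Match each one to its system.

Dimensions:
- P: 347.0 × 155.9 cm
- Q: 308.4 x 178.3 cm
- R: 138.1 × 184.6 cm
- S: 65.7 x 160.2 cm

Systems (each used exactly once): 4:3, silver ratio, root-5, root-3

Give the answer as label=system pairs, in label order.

P=root-5, Q=root-3, R=4:3, S=silver ratio

P = 347.0/155.9 ≈ 2.226 → root-5 (2.236)
Q = 308.4/178.3 ≈ 1.730 → root-3 (1.732)
R = 184.6/138.1 ≈ 1.337 → 4:3 (1.333)
S = 160.2/65.7 ≈ 2.438 → silver ratio (2.414)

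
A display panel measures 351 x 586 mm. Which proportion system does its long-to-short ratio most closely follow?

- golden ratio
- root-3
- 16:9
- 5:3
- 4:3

586/351 ≈ 1.670. Nearest candidates are 5:3 (1.667, off by 0.003) and golden ratio (1.618, off by 0.052).

5:3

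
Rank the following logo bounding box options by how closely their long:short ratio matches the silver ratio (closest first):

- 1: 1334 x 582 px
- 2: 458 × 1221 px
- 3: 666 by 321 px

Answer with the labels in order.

Ratios: 1 = 1334 / 582 ≈ 2.292; 2 = 1221 / 458 ≈ 2.666; 3 = 666 / 321 ≈ 2.075.
|Δ from 2.414|: 1 0.122; 2 0.252; 3 0.339.

1, 2, 3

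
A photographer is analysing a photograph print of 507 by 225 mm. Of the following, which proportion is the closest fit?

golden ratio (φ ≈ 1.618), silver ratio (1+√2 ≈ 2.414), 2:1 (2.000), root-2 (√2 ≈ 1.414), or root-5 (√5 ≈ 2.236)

root-5

507/225 ≈ 2.253. Nearest candidates are root-5 (2.236, off by 0.017) and silver ratio (2.414, off by 0.161).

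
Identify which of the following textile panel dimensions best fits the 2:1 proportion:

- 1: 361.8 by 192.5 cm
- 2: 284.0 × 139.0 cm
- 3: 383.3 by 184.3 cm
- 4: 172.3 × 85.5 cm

4

Ratios (long/short): 1 ≈ 1.879; 2 ≈ 2.043; 3 ≈ 2.080; 4 ≈ 2.015.
2:1 ≈ 2.000; option 4 is nearest (Δ 0.015).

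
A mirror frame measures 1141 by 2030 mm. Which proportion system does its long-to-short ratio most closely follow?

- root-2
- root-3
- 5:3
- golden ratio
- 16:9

16:9

Ratio = 2030 / 1141 ≈ 1.779.
Distances: root-2 1.414 (Δ 0.365); root-3 1.732 (Δ 0.047); 5:3 1.667 (Δ 0.112); golden ratio 1.618 (Δ 0.161); 16:9 1.778 (Δ 0.001).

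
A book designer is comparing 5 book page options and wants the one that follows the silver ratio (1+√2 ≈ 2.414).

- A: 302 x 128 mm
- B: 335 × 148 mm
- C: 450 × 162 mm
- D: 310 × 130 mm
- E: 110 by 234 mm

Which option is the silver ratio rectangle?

D

Target silver ratio ≈ 2.414.
A: 2.359 (Δ0.055)  B: 2.264 (Δ0.150)  C: 2.778 (Δ0.364)  D: 2.385 (Δ0.029)  E: 2.127 (Δ0.287)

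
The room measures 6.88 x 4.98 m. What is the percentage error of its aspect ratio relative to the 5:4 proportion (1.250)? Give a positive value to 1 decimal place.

10.5%

Ratio = 6.88 / 4.98 ≈ 1.3815.
Ideal 5:4 = 1.2500. |1.3815 − 1.2500| / 1.2500 ≈ 10.52% → 10.5%.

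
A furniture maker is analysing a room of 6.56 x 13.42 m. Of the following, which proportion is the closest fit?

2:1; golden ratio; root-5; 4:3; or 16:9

Ratio = 13.42 / 6.56 ≈ 2.046.
Distances: 2:1 2.000 (Δ 0.046); golden ratio 1.618 (Δ 0.428); root-5 2.236 (Δ 0.190); 4:3 1.333 (Δ 0.713); 16:9 1.778 (Δ 0.268).

2:1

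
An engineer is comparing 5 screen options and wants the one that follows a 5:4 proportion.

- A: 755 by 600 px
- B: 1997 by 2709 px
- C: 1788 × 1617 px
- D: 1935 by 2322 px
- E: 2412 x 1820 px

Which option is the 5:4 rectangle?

Target 5:4 ≈ 1.250.
A: 1.258 (Δ0.008)  B: 1.357 (Δ0.107)  C: 1.106 (Δ0.144)  D: 1.200 (Δ0.050)  E: 1.325 (Δ0.075)

A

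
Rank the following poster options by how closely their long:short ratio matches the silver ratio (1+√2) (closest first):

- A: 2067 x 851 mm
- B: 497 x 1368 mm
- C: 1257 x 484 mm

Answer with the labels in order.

A, C, B

A: 2067/851 ≈ 2.429 → |2.429 − 2.414| = 0.015
B: 1368/497 ≈ 2.753 → |2.753 − 2.414| = 0.339
C: 1257/484 ≈ 2.597 → |2.597 − 2.414| = 0.183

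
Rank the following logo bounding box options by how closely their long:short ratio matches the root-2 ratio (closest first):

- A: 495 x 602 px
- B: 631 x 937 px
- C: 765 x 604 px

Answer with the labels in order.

A: 602/495 ≈ 1.216 → |1.216 − 1.414| = 0.198
B: 937/631 ≈ 1.485 → |1.485 − 1.414| = 0.071
C: 765/604 ≈ 1.267 → |1.267 − 1.414| = 0.147

B, C, A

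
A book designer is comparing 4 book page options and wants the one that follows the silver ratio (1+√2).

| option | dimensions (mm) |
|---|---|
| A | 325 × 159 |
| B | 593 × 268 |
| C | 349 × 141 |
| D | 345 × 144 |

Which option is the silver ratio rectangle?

D

Ratios (long/short): A ≈ 2.044; B ≈ 2.213; C ≈ 2.475; D ≈ 2.396.
silver ratio ≈ 2.414; option D is nearest (Δ 0.018).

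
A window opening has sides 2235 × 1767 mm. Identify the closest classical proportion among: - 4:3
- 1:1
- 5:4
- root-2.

5:4

2235/1767 ≈ 1.265. Nearest candidates are 5:4 (1.250, off by 0.015) and 4:3 (1.333, off by 0.068).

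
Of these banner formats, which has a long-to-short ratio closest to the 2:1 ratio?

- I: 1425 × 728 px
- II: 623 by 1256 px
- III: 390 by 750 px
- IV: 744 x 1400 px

Target 2:1 ≈ 2.000.
I: 1.957 (Δ0.043)  II: 2.016 (Δ0.016)  III: 1.923 (Δ0.077)  IV: 1.882 (Δ0.118)

II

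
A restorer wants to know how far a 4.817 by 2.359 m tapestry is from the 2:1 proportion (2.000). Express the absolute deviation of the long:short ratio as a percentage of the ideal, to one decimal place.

2.1%

Ratio = 4.817 / 2.359 ≈ 2.0420.
Ideal 2:1 = 2.0000. |2.0420 − 2.0000| / 2.0000 ≈ 2.10% → 2.1%.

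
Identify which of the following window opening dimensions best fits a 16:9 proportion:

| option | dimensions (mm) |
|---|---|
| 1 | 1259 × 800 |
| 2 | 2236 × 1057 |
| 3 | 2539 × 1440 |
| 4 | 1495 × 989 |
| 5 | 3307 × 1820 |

Ratios (long/short): 1 ≈ 1.574; 2 ≈ 2.115; 3 ≈ 1.763; 4 ≈ 1.512; 5 ≈ 1.817.
16:9 ≈ 1.778; option 3 is nearest (Δ 0.015).

3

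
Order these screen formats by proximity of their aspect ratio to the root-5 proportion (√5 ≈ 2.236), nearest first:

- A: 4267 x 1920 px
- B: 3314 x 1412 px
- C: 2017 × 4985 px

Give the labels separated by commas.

A: 4267/1920 ≈ 2.222 → |2.222 − 2.236| = 0.014
B: 3314/1412 ≈ 2.347 → |2.347 − 2.236| = 0.111
C: 4985/2017 ≈ 2.471 → |2.471 − 2.236| = 0.235

A, B, C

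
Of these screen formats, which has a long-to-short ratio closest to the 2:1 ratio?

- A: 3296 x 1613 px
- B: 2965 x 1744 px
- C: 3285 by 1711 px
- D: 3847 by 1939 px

D

Target 2:1 ≈ 2.000.
A: 2.043 (Δ0.043)  B: 1.700 (Δ0.300)  C: 1.920 (Δ0.080)  D: 1.984 (Δ0.016)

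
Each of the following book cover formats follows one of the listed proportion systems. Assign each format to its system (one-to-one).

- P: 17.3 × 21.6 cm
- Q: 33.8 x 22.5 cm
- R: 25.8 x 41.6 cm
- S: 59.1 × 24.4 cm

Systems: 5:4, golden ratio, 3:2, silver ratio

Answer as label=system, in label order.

P=5:4, Q=3:2, R=golden ratio, S=silver ratio

P = 21.6/17.3 ≈ 1.249 → 5:4 (1.250)
Q = 33.8/22.5 ≈ 1.502 → 3:2 (1.500)
R = 41.6/25.8 ≈ 1.612 → golden ratio (1.618)
S = 59.1/24.4 ≈ 2.422 → silver ratio (2.414)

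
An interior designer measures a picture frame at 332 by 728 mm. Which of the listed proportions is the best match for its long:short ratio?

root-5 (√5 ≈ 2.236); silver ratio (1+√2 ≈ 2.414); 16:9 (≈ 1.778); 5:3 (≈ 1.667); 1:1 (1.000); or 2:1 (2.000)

728/332 ≈ 2.193. Nearest candidates are root-5 (2.236, off by 0.043) and 2:1 (2.000, off by 0.193).

root-5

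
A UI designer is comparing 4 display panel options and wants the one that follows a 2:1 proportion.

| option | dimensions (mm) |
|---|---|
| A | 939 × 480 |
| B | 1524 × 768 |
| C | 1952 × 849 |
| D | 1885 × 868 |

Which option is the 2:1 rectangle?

Target 2:1 ≈ 2.000.
A: 1.956 (Δ0.044)  B: 1.984 (Δ0.016)  C: 2.299 (Δ0.299)  D: 2.172 (Δ0.172)

B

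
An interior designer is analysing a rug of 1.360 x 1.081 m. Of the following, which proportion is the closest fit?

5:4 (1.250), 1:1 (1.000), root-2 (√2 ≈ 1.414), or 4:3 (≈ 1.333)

5:4

Ratio = 1.360 / 1.081 ≈ 1.258.
Distances: 5:4 1.250 (Δ 0.008); 1:1 1.000 (Δ 0.258); root-2 1.414 (Δ 0.156); 4:3 1.333 (Δ 0.075).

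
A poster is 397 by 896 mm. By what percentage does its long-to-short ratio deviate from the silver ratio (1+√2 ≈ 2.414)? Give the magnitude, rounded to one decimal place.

Ratio = 896 / 397 ≈ 2.2569.
Ideal silver ratio ≈ 2.4142. |2.2569 − 2.4142| / 2.4142 ≈ 6.52% → 6.5%.

6.5%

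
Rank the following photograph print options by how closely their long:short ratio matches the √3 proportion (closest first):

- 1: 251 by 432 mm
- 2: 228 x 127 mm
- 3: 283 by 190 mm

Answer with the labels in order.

1, 2, 3

Ratios: 1 = 432 / 251 ≈ 1.721; 2 = 228 / 127 ≈ 1.795; 3 = 283 / 190 ≈ 1.489.
|Δ from 1.732|: 1 0.011; 2 0.063; 3 0.243.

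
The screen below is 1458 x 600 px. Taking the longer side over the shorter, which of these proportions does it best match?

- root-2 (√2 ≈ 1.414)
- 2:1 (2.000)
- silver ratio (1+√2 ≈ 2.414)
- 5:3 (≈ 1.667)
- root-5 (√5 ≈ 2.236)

silver ratio

1458/600 ≈ 2.430. Nearest candidates are silver ratio (2.414, off by 0.016) and root-5 (2.236, off by 0.194).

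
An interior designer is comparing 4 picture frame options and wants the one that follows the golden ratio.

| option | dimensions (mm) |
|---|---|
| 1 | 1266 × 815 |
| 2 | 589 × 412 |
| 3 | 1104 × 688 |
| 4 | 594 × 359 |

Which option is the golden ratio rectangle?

3

Target golden ratio ≈ 1.618.
1: 1.553 (Δ0.065)  2: 1.430 (Δ0.188)  3: 1.605 (Δ0.013)  4: 1.655 (Δ0.037)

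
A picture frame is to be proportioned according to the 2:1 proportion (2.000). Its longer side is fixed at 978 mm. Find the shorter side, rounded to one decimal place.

489.0 mm

2:1 = 2.00000.
Shorter side = 978 ÷ 2.00000 ≈ 489.000 → 489.0 mm.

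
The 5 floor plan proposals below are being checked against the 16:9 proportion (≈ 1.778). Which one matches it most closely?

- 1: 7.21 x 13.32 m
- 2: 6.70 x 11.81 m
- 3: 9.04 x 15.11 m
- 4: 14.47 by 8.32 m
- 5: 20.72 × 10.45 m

2

Target 16:9 ≈ 1.778.
1: 1.847 (Δ0.069)  2: 1.763 (Δ0.015)  3: 1.671 (Δ0.107)  4: 1.739 (Δ0.039)  5: 1.983 (Δ0.205)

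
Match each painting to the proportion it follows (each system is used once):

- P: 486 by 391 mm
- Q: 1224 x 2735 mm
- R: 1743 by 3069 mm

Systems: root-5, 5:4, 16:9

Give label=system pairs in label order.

P=5:4, Q=root-5, R=16:9

P = 486/391 ≈ 1.243 → 5:4 (1.250)
Q = 2735/1224 ≈ 2.234 → root-5 (2.236)
R = 3069/1743 ≈ 1.761 → 16:9 (1.778)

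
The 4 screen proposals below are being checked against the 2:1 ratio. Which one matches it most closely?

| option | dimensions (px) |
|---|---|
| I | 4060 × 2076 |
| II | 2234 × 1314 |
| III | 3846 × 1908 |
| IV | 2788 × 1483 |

Ratios (long/short): I ≈ 1.956; II ≈ 1.700; III ≈ 2.016; IV ≈ 1.880.
2:1 ≈ 2.000; option III is nearest (Δ 0.016).

III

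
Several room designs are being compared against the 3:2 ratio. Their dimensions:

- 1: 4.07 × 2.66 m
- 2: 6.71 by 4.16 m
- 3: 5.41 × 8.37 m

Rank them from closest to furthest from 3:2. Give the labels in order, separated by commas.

1, 3, 2

1: 4.07/2.66 ≈ 1.530 → |1.530 − 1.500| = 0.030
2: 6.71/4.16 ≈ 1.613 → |1.613 − 1.500| = 0.113
3: 8.37/5.41 ≈ 1.547 → |1.547 − 1.500| = 0.047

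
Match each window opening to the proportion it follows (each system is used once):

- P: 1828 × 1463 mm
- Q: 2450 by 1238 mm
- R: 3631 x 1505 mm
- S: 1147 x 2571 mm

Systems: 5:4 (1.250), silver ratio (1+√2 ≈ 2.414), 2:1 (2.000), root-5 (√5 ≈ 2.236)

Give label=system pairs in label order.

P=5:4, Q=2:1, R=silver ratio, S=root-5

P = 1828/1463 ≈ 1.249 → 5:4 (1.250)
Q = 2450/1238 ≈ 1.979 → 2:1 (2.000)
R = 3631/1505 ≈ 2.413 → silver ratio (2.414)
S = 2571/1147 ≈ 2.241 → root-5 (2.236)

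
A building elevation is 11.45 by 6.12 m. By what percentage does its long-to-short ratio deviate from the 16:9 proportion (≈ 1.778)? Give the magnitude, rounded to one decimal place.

5.2%

Ratio = 11.45 / 6.12 ≈ 1.8709.
Ideal 16:9 ≈ 1.7778. |1.8709 − 1.7778| / 1.7778 ≈ 5.24% → 5.2%.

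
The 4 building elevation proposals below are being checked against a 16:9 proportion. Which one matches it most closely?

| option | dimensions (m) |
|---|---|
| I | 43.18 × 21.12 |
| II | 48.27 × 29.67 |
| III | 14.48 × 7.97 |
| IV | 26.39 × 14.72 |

Ratios (long/short): I ≈ 2.045; II ≈ 1.627; III ≈ 1.817; IV ≈ 1.793.
16:9 ≈ 1.778; option IV is nearest (Δ 0.015).

IV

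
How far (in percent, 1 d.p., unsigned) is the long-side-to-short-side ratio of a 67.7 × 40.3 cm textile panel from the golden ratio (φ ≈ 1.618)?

3.8%

Ratio = 67.7 / 40.3 ≈ 1.6799.
Ideal golden ratio ≈ 1.6180. |1.6799 − 1.6180| / 1.6180 ≈ 3.83% → 3.8%.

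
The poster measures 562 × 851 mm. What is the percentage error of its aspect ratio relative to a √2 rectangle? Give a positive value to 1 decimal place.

Ratio = 851 / 562 ≈ 1.5142.
Ideal root-2 ≈ 1.4142. |1.5142 − 1.4142| / 1.4142 ≈ 7.07% → 7.1%.

7.1%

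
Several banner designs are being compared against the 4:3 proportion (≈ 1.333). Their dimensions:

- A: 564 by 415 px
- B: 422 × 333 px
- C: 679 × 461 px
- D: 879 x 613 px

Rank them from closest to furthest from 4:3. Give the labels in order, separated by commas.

A: 564/415 ≈ 1.359 → |1.359 − 1.333| = 0.026
B: 422/333 ≈ 1.267 → |1.267 − 1.333| = 0.066
C: 679/461 ≈ 1.473 → |1.473 − 1.333| = 0.140
D: 879/613 ≈ 1.434 → |1.434 − 1.333| = 0.101

A, B, D, C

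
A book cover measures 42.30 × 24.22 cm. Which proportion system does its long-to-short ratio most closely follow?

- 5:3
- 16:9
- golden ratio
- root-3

root-3

42.30/24.22 ≈ 1.746. Nearest candidates are root-3 (1.732, off by 0.014) and 16:9 (1.778, off by 0.032).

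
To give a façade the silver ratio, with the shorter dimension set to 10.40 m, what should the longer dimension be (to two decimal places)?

silver ratio ≈ 2.41421.
Longer side = 10.40 × 2.41421 ≈ 25.1078 → 25.11 m.

25.11 m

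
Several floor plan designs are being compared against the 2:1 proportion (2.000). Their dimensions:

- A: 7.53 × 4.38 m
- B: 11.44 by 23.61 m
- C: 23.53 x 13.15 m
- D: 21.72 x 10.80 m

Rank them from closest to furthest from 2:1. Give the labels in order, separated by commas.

Ratios: A = 7.53 / 4.38 ≈ 1.719; B = 23.61 / 11.44 ≈ 2.064; C = 23.53 / 13.15 ≈ 1.789; D = 21.72 / 10.80 ≈ 2.011.
|Δ from 2.000|: A 0.281; B 0.064; C 0.211; D 0.011.

D, B, C, A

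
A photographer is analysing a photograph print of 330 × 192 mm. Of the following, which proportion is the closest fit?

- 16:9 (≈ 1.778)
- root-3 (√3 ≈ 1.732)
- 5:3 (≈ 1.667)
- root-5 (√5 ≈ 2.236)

root-3

Ratio = 330 / 192 ≈ 1.719.
Distances: 16:9 1.778 (Δ 0.059); root-3 1.732 (Δ 0.013); 5:3 1.667 (Δ 0.052); root-5 2.236 (Δ 0.517).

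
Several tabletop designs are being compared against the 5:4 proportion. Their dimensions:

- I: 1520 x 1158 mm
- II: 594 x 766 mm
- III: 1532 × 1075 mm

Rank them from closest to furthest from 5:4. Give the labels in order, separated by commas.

II, I, III

I: 1520/1158 ≈ 1.313 → |1.313 − 1.250| = 0.063
II: 766/594 ≈ 1.290 → |1.290 − 1.250| = 0.040
III: 1532/1075 ≈ 1.425 → |1.425 − 1.250| = 0.175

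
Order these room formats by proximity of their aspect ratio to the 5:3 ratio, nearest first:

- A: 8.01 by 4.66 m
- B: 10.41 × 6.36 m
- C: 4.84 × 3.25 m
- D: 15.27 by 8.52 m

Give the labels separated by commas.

B, A, D, C

A: 8.01/4.66 ≈ 1.719 → |1.719 − 1.667| = 0.052
B: 10.41/6.36 ≈ 1.637 → |1.637 − 1.667| = 0.030
C: 4.84/3.25 ≈ 1.489 → |1.489 − 1.667| = 0.178
D: 15.27/8.52 ≈ 1.792 → |1.792 − 1.667| = 0.125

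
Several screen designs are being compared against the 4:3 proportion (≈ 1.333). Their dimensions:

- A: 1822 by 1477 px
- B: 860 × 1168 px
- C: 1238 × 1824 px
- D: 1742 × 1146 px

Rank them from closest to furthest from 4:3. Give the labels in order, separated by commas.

B, A, C, D

Ratios: A = 1822 / 1477 ≈ 1.234; B = 1168 / 860 ≈ 1.358; C = 1824 / 1238 ≈ 1.473; D = 1742 / 1146 ≈ 1.520.
|Δ from 1.333|: A 0.099; B 0.025; C 0.140; D 0.187.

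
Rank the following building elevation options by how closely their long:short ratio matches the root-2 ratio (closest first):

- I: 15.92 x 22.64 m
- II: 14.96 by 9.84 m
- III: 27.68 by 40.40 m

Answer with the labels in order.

Ratios: I = 22.64 / 15.92 ≈ 1.422; II = 14.96 / 9.84 ≈ 1.520; III = 40.40 / 27.68 ≈ 1.460.
|Δ from 1.414|: I 0.008; II 0.106; III 0.046.

I, III, II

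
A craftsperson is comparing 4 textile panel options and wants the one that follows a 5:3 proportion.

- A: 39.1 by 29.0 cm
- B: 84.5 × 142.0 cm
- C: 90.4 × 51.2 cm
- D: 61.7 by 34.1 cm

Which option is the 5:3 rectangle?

B

Ratios (long/short): A ≈ 1.348; B ≈ 1.680; C ≈ 1.766; D ≈ 1.809.
5:3 ≈ 1.667; option B is nearest (Δ 0.013).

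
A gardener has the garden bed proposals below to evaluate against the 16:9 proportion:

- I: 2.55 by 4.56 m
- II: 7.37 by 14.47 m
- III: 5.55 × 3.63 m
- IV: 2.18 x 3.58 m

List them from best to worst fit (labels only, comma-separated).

I, IV, II, III

I: 4.56/2.55 ≈ 1.788 → |1.788 − 1.778| = 0.010
II: 14.47/7.37 ≈ 1.963 → |1.963 − 1.778| = 0.185
III: 5.55/3.63 ≈ 1.529 → |1.529 − 1.778| = 0.249
IV: 3.58/2.18 ≈ 1.642 → |1.642 − 1.778| = 0.136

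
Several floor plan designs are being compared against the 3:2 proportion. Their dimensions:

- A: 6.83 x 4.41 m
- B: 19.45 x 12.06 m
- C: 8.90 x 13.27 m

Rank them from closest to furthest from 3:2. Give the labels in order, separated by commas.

Ratios: A = 6.83 / 4.41 ≈ 1.549; B = 19.45 / 12.06 ≈ 1.613; C = 13.27 / 8.90 ≈ 1.491.
|Δ from 1.500|: A 0.049; B 0.113; C 0.009.

C, A, B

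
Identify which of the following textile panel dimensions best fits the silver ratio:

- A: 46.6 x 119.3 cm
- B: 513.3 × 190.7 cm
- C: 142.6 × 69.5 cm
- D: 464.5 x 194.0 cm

Target silver ratio ≈ 2.414.
A: 2.560 (Δ0.146)  B: 2.692 (Δ0.278)  C: 2.052 (Δ0.362)  D: 2.394 (Δ0.020)

D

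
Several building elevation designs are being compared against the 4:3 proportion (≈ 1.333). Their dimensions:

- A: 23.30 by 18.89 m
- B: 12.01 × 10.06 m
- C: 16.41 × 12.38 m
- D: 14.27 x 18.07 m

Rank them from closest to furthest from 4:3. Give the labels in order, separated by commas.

C, D, A, B

Ratios: A = 23.30 / 18.89 ≈ 1.233; B = 12.01 / 10.06 ≈ 1.194; C = 16.41 / 12.38 ≈ 1.326; D = 18.07 / 14.27 ≈ 1.266.
|Δ from 1.333|: A 0.100; B 0.139; C 0.007; D 0.067.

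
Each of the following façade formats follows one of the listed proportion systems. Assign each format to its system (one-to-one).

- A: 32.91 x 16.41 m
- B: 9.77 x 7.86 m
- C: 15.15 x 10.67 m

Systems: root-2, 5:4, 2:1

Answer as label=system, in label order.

Ratios: A ≈ 2.005; B ≈ 1.243; C ≈ 1.420.
Targets: root-2 ≈ 1.414; 5:4 ≈ 1.250; 2:1 ≈ 2.000.

A=2:1, B=5:4, C=root-2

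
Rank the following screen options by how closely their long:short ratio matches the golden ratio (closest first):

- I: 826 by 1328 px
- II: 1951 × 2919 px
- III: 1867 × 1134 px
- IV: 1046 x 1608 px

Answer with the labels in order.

I, III, IV, II

Ratios: I = 1328 / 826 ≈ 1.608; II = 2919 / 1951 ≈ 1.496; III = 1867 / 1134 ≈ 1.646; IV = 1608 / 1046 ≈ 1.537.
|Δ from 1.618|: I 0.010; II 0.122; III 0.028; IV 0.081.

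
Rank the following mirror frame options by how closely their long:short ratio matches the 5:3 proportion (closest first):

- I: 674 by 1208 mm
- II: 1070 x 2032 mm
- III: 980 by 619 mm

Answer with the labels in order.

III, I, II

Ratios: I = 1208 / 674 ≈ 1.792; II = 2032 / 1070 ≈ 1.899; III = 980 / 619 ≈ 1.583.
|Δ from 1.667|: I 0.125; II 0.232; III 0.084.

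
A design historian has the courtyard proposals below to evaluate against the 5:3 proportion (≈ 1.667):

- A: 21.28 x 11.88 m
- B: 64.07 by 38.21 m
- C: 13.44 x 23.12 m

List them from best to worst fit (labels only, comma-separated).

A: 21.28/11.88 ≈ 1.791 → |1.791 − 1.667| = 0.124
B: 64.07/38.21 ≈ 1.677 → |1.677 − 1.667| = 0.010
C: 23.12/13.44 ≈ 1.720 → |1.720 − 1.667| = 0.053

B, C, A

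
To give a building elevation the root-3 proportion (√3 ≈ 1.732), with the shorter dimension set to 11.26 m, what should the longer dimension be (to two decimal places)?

19.50 m

root-3 ≈ 1.73205.
Longer side = 11.26 × 1.73205 ≈ 19.5029 → 19.50 m.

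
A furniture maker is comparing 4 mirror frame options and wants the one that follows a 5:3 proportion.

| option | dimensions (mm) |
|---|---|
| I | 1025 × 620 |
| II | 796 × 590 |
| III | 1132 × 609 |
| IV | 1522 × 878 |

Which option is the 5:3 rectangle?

Ratios (long/short): I ≈ 1.653; II ≈ 1.349; III ≈ 1.859; IV ≈ 1.733.
5:3 ≈ 1.667; option I is nearest (Δ 0.014).

I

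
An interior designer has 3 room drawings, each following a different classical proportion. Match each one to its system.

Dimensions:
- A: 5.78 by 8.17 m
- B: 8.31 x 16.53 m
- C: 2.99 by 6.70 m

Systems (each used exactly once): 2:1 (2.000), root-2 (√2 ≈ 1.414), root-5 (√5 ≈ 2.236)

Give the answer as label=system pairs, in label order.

A=root-2, B=2:1, C=root-5

A = 8.17/5.78 ≈ 1.413 → root-2 (1.414)
B = 16.53/8.31 ≈ 1.989 → 2:1 (2.000)
C = 6.70/2.99 ≈ 2.241 → root-5 (2.236)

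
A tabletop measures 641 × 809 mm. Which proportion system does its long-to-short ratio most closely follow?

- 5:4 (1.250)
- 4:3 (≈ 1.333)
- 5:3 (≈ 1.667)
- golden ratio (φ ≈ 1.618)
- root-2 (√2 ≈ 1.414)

5:4

809/641 ≈ 1.262. Nearest candidates are 5:4 (1.250, off by 0.012) and 4:3 (1.333, off by 0.071).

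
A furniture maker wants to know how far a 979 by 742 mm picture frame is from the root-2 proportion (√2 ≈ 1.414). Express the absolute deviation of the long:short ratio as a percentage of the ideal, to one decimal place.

Ratio = 979 / 742 ≈ 1.3194.
Ideal root-2 ≈ 1.4142. |1.3194 − 1.4142| / 1.4142 ≈ 6.70% → 6.7%.

6.7%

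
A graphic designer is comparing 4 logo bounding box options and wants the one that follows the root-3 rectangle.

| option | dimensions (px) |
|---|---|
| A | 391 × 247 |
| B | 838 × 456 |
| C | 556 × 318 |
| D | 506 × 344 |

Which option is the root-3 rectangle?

C

Target root-3 ≈ 1.732.
A: 1.583 (Δ0.149)  B: 1.838 (Δ0.106)  C: 1.748 (Δ0.016)  D: 1.471 (Δ0.261)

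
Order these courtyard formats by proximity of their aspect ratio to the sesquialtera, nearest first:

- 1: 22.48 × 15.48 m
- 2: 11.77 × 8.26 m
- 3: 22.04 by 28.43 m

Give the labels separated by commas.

Ratios: 1 = 22.48 / 15.48 ≈ 1.452; 2 = 11.77 / 8.26 ≈ 1.425; 3 = 28.43 / 22.04 ≈ 1.290.
|Δ from 1.500|: 1 0.048; 2 0.075; 3 0.210.

1, 2, 3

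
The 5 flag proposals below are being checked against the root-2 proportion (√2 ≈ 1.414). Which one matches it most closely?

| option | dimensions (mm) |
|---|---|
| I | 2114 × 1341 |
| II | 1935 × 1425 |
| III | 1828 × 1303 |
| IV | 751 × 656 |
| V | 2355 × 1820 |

III

Target root-2 ≈ 1.414.
I: 1.576 (Δ0.162)  II: 1.358 (Δ0.056)  III: 1.403 (Δ0.011)  IV: 1.145 (Δ0.269)  V: 1.294 (Δ0.120)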